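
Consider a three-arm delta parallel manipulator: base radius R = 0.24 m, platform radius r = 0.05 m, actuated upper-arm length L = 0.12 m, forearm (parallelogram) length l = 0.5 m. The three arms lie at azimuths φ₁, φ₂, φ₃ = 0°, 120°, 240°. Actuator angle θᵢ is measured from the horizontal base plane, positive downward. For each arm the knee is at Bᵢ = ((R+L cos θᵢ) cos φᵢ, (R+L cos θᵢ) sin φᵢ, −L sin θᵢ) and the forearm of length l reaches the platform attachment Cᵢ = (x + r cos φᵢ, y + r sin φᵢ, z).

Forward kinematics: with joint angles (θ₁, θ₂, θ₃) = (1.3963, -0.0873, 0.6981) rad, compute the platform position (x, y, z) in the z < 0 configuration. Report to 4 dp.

arm 1 at φ=0.0°: e+L cos θ1 = 0.2108;  centre 1 = (0.2108, 0.0000, -0.1182)
centre 2 = (0.3095·cos120.0°, 0.3095·sin120.0°, 0.0105) = (-0.1548, 0.2681, 0.0105)
centre 3 = (0.2819·cos240.0°, 0.2819·sin240.0°, -0.0771) = (-0.1410, -0.2442, -0.0771)
eliminate P² terms by subtracting sphere 1 from 2 and 3
linear system: -0.7312x+0.5361y = 0.0375−0.2573z; -0.7036x+-0.4883y = 0.0270−0.0821z
det = 0.7343;  x = -0.0447+0.2310z,  y = 0.0090+-0.1648z
sphere 1 gives Az²+Bz+C=0 with A=1.0805, B=0.1153, C=-0.1707;  B²−4AC=0.7510;  roots -0.4544, 0.3476;  negative root z = -0.4544
x = -0.1496, y = 0.0839

(-0.1496, 0.0839, -0.4544)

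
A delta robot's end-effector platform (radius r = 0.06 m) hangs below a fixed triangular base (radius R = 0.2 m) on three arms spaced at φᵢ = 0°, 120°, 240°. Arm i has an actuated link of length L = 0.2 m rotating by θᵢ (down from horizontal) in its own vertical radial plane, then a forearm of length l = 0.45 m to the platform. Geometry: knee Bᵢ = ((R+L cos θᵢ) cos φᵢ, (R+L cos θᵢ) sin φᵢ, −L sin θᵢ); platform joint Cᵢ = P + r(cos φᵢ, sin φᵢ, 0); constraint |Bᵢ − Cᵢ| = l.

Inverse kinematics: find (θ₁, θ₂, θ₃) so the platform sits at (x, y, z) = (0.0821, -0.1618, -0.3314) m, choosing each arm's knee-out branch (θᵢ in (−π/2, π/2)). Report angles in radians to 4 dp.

arm 1 (φ=0.0°): x'=0.0821, y'=-0.1618
  A=0.0579, B=-0.3314, C=(l²−L²−A²−y'²−z²)/(2L)=0.0579
  θ1 = atan2(B,A) + arccos(C/0.3364) = 0.0001
rotate P by −φ2: (-0.1812, 0.0098, -0.3314)
  e−x'=0.3212;  (l²−L²−(e−x')²−y'²−z²)/2L = -0.1264
  γ=atan2(-0.3314,0.3212)=-0.8011;  ψ=arccos(-0.2740)=1.8483;  θ2=γ+ψ≈1.0472
arm 3 (φ=240.0°): x'=0.0991, y'=0.1520
  A cos θ + B sin θ = C:  0.0409·cos θ + -0.3314·sin θ = 0.0697
  √(A²+B²)=0.3339;  θ3 = -1.4479+1.3604 ≈ -0.0875

θ₁ = 0.0001, θ₂ = 1.0472, θ₃ = -0.0875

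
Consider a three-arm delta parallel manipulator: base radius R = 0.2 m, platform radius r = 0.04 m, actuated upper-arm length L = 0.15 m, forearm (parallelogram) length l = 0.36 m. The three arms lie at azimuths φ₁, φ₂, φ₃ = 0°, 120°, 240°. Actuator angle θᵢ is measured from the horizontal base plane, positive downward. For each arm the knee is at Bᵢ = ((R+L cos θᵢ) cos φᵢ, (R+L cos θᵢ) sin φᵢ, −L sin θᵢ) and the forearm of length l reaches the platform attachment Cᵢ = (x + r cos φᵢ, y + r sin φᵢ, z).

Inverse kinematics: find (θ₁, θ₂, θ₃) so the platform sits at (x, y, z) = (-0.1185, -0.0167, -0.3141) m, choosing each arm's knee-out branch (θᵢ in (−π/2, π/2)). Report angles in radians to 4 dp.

φ1=0.0° → target in arm frame (-0.1185, -0.0167)
  A=0.2785, B=-0.3141, C=(l²−L²−A²−y'²−z²)/(2L)=-0.2313
  θ1 = atan2(B,A) + arccos(C/0.4198) = 1.3090
arm 2 (φ=120.0°): x'=0.0448, y'=0.1110
  e−x'=0.1152;  (l²−L²−(e−x')²−y'²−z²)/2L = -0.0572
  γ=atan2(-0.3141,0.1152)=-1.2192;  ψ=arccos(-0.1708)=1.7425;  θ2=γ+ψ≈0.5233
rotate P by −φ3: (0.0737, -0.0943, -0.3141)
  A=0.0863, B=-0.3141, C=(l²−L²−A²−y'²−z²)/(2L)=-0.0263
  √(A²+B²)=0.3257;  θ3 = -1.3027+1.6516 ≈ 0.3489

θ₁ = 1.3090, θ₂ = 0.5233, θ₃ = 0.3489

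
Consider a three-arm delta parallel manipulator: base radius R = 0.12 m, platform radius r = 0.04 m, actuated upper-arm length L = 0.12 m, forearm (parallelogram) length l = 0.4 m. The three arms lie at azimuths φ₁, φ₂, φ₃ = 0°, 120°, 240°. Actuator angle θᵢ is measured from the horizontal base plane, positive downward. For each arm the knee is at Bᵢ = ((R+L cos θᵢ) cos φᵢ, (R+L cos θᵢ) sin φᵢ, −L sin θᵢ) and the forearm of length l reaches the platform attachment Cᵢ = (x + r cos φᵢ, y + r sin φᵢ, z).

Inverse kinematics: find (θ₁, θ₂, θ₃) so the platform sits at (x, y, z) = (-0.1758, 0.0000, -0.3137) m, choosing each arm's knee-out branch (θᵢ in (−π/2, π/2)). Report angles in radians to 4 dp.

φ1=0.0° → target in arm frame (-0.1758, 0.0000)
  A=0.2558, B=-0.3137, C=(l²−L²−A²−y'²−z²)/(2L)=-0.0760
  θ1 = atan2(B,A) + arccos(C/0.4048) = 0.8730
arm 2 (φ=120.0°): x'=0.0879, y'=0.1522
  A cos θ + B sin θ = C:  -0.0079·cos θ + -0.3137·sin θ = 0.0998
  γ=atan2(-0.3137,-0.0079)=-1.5960;  ψ=arccos(0.3180)=1.2472;  θ2=γ+ψ≈-0.3488
arm 3 (φ=240.0°): x'=0.0879, y'=-0.1522
  e−x'=-0.0079;  (l²−L²−(e−x')²−y'²−z²)/2L = 0.0998
  √(A²+B²)=0.3138;  θ3 = -1.5960+1.2472 ≈ -0.3488

θ₁ = 0.8730, θ₂ = -0.3488, θ₃ = -0.3488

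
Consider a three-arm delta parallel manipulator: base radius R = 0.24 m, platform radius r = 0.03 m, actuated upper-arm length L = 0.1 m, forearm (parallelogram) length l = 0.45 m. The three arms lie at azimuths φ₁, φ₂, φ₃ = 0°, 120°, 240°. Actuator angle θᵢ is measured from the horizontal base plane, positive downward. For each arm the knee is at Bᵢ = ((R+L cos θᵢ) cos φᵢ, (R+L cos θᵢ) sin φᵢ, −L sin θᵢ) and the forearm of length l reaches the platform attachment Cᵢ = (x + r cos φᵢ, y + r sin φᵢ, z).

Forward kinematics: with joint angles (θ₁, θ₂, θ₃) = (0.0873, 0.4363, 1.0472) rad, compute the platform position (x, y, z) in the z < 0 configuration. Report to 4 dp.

φ1=0.0°: virtual centre (0.3096, 0.0000, -0.0087), radius l
φ2=120.0°: virtual centre (-0.1503, 0.2604, -0.0423), radius l
centre 3 = (0.2600·cos240.0°, 0.2600·sin240.0°, -0.0866) = (-0.1300, -0.2252, -0.0866)
subtract pairs → two planes through P
plane₁₂: -0.9199x+0.5207y+-0.0671z = -0.0038
det = 0.8721;  x = 0.0144+-0.1276z,  y = 0.0182+-0.0967z
quadratic in z: (1.0256)z²+(0.0893)z+(-0.1149)=0, √Δ=0.6925 → z ∈ {-0.3811, 0.2940}; z = -0.3811 (taking z<0)
x = 0.0630, y = 0.0550

(0.0630, 0.0550, -0.3811)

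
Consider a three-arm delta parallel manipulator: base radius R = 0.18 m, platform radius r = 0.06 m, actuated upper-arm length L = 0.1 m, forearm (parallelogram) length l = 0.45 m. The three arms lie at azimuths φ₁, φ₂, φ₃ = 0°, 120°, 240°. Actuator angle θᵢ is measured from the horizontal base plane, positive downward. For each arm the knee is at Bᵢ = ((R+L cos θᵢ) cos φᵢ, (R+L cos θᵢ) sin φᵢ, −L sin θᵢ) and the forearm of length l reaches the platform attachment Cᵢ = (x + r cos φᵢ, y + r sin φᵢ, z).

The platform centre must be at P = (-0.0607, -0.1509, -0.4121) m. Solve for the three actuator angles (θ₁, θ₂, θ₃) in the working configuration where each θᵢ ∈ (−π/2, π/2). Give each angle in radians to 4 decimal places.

θ₁ = 0.7857, θ₂ = 0.9602, θ₃ = -0.3489

arm 1 (φ=0.0°): x'=-0.0607, y'=-0.1509
  A=0.1807, B=-0.4121, C=(l²−L²−A²−y'²−z²)/(2L)=-0.1637
  γ=atan2(-0.4121,0.1807)=-1.1576;  ψ=arccos(-0.3639)=1.9433;  θ1=γ+ψ≈0.7857
arm 2 (φ=120.0°): x'=-0.1003, y'=0.1280
  A cos θ + B sin θ = C:  0.2203·cos θ + -0.4121·sin θ = -0.2113
  θ2 = atan2(B,A) + arccos(C/0.4673) = 0.9602
φ3=240.0° → target in arm frame (0.1610, 0.0229)
  e−x'=-0.0410;  (l²−L²−(e−x')²−y'²−z²)/2L = 0.1023
  √(A²+B²)=0.4141;  θ3 = -1.6700+1.3211 ≈ -0.3489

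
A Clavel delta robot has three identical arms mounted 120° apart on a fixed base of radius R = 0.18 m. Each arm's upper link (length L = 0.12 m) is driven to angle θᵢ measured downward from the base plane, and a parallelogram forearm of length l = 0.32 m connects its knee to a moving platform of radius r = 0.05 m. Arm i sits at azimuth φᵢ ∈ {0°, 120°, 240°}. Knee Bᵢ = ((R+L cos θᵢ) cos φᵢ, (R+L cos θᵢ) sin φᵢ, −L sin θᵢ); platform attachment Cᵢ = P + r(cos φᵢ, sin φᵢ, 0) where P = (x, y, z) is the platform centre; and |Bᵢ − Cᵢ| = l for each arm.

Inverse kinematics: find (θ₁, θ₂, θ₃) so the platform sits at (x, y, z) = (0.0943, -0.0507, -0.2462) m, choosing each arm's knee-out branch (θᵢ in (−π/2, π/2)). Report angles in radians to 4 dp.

arm 1 (φ=0.0°): x'=0.0943, y'=-0.0507
  e−x'=0.0357;  (l²−L²−(e−x')²−y'²−z²)/2L = 0.0981
  θ1 = atan2(B,A) + arccos(C/0.2488) = -0.2613
arm 2 (φ=120.0°): x'=-0.0911, y'=-0.0563
  A cos θ + B sin θ = C:  0.2211·cos θ + -0.2462·sin θ = -0.1027
  θ2 = atan2(B,A) + arccos(C/0.3309) = 1.0473
rotate P by −φ3: (-0.0032, 0.1070, -0.2462)
  e−x'=0.1332;  (l²−L²−(e−x')²−y'²−z²)/2L = -0.0076
  γ=atan2(-0.2462,0.1332)=-1.0747;  ψ=arccos(-0.0271)=1.5979;  θ3=γ+ψ≈0.5232

θ₁ = -0.2613, θ₂ = 1.0473, θ₃ = 0.5232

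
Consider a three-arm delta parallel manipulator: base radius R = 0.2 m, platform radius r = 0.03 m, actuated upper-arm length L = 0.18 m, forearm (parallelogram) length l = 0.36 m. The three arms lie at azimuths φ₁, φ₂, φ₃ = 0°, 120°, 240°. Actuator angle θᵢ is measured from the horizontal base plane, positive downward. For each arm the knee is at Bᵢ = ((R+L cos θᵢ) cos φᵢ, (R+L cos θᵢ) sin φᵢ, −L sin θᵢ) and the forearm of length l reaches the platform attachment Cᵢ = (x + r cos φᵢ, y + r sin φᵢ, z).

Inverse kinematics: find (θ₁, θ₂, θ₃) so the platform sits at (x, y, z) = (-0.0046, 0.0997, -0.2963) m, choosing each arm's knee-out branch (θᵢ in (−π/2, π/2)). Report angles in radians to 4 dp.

rotate P by −φ1: (-0.0046, 0.0997, -0.2963)
  A cos θ + B sin θ = C:  0.1746·cos θ + -0.2963·sin θ = -0.0862
  γ=atan2(-0.2963,0.1746)=-1.0383;  ψ=arccos(-0.2505)=1.8240;  θ1=γ+ψ≈0.7857
φ2=120.0° → target in arm frame (0.0886, -0.0459)
  e−x'=0.0814;  (l²−L²−(e−x')²−y'²−z²)/2L = 0.0019
  γ=atan2(-0.2963,0.0814)=-1.3028;  ψ=arccos(0.0062)=1.5646;  θ2=γ+ψ≈0.2618
φ3=240.0° → target in arm frame (-0.0840, -0.0538)
  A=0.2540, B=-0.2963, C=(l²−L²−A²−y'²−z²)/(2L)=-0.1612
  θ3 = atan2(B,A) + arccos(C/0.3903) = 1.1345

θ₁ = 0.7857, θ₂ = 0.2618, θ₃ = 1.1345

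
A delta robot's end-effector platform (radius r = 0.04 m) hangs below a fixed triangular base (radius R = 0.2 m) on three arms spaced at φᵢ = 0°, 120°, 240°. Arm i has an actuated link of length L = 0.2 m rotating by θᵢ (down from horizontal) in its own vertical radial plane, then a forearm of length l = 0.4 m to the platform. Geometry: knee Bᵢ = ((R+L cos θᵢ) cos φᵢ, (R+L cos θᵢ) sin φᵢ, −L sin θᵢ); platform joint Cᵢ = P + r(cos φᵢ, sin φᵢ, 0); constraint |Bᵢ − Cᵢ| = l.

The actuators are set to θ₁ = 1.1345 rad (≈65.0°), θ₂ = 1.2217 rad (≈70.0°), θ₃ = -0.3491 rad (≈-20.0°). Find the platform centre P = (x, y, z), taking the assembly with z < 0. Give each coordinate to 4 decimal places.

arm 1 at φ=0.0°: (R−r)+L cos θ1 = 0.2445;  O1 = (0.2445, 0.0000, -0.1813)
arm 2 at φ=120.0°: (R−r)+L cos θ2 = 0.2284;  O2 = (-0.1142, 0.1978, -0.1879)
φ3=240.0°: virtual centre (-0.1740, -0.3013, 0.0684), radius l
eliminate P² terms by subtracting sphere 1 from 2 and 3
[-0.7174 0.3956 -0.0133]·P = -0.0052;  [-0.8370 -0.6026 0.4994]·P = 0.0331
det = 0.7635;  x = -0.0131+0.2482z,  y = -0.0367+0.4839z
into |P−O₁|² = l²: 1.2957z² + 0.1991z + -0.0594 = 0;  Δ = 0.3477;  z = -0.3044 or 0.1507 → z<0 root = -0.3044
x = -0.0886, y = -0.1840

(-0.0886, -0.1840, -0.3044)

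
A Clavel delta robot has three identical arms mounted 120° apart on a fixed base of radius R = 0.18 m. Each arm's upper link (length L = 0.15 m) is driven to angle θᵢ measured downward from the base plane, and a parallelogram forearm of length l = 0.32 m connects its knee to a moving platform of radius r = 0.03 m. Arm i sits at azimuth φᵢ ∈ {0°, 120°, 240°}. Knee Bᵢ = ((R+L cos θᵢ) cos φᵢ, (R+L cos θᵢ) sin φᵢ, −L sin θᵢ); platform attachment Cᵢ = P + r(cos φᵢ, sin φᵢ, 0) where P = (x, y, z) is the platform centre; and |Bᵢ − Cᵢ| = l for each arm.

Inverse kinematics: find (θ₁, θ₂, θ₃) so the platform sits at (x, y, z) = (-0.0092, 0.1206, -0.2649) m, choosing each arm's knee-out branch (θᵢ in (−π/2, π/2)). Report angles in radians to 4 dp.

θ₁ = 0.8725, θ₂ = 0.0873, θ₃ = 1.3089

rotate P by −φ1: (-0.0092, 0.1206, -0.2649)
  A cos θ + B sin θ = C:  0.1592·cos θ + -0.2649·sin θ = -0.1005
  θ1 = atan2(B,A) + arccos(C/0.3091) = 0.8725
rotate P by −φ2: (0.1090, -0.0523, -0.2649)
  e−x'=0.0410;  (l²−L²−(e−x')²−y'²−z²)/2L = 0.0177
  θ2 = atan2(B,A) + arccos(C/0.2680) = 0.0873
φ3=240.0° → target in arm frame (-0.0998, -0.0683)
  e−x'=0.2498;  (l²−L²−(e−x')²−y'²−z²)/2L = -0.1912
  θ3 = atan2(B,A) + arccos(C/0.3641) = 1.3089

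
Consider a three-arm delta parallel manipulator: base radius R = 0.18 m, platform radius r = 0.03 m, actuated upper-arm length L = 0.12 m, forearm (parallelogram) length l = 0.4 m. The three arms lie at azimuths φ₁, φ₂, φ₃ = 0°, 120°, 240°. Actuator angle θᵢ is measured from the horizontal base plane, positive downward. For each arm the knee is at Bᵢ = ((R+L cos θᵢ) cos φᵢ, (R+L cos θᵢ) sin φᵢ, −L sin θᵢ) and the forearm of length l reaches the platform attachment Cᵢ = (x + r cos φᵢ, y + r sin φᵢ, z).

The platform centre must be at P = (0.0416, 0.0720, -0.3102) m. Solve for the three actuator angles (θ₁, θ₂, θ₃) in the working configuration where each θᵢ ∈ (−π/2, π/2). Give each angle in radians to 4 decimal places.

θ₁ = -0.0878, θ₂ = -0.0874, θ₃ = 0.6981

arm 1 (φ=0.0°): x'=0.0416, y'=0.0720
  A cos θ + B sin θ = C:  0.1084·cos θ + -0.3102·sin θ = 0.1352
  θ1 = atan2(B,A) + arccos(C/0.3286) = -0.0878
φ2=120.0° → target in arm frame (0.0416, -0.0720)
  A=0.1084, B=-0.3102, C=(l²−L²−A²−y'²−z²)/(2L)=0.1351
  θ2 = atan2(B,A) + arccos(C/0.3286) = -0.0874
arm 3 (φ=240.0°): x'=-0.0832, y'=0.0000
  A cos θ + B sin θ = C:  0.2332·cos θ + -0.3102·sin θ = -0.0208
  θ3 = atan2(B,A) + arccos(C/0.3881) = 0.6981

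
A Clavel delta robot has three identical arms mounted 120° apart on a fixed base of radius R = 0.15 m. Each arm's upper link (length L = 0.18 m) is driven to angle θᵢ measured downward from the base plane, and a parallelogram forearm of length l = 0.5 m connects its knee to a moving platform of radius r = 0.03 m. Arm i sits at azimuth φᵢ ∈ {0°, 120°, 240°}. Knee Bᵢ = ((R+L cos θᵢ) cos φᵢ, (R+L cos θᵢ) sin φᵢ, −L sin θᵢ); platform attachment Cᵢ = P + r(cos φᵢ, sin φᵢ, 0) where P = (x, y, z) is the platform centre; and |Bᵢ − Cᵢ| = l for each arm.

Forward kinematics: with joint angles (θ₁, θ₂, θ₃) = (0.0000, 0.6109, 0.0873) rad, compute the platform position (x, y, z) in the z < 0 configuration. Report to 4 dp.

(0.0655, -0.0871, -0.4329)

φ1=0.0°: virtual centre (0.3000, 0.0000, 0.0000), radius l
φ2=120.0°: virtual centre (-0.1337, 0.2316, -0.1032), radius l
arm 3 at φ=240.0°: e+L cos θ3 = 0.2993;  S3 = (-0.1497, -0.2592, -0.0157)
|S₂|²−|S₁|² = -0.0078;  |S₃|²−|S₁|² = -0.0002
linear system: -0.8674x+0.4632y = -0.0078−-0.2065z; -0.8993x+-0.5184y = -0.0002−-0.0314z
det = 0.8663;  x = 0.0048+-0.1404z,  y = -0.0079+0.1829z
quadratic in z: (1.0532)z²+(0.0800)z+(-0.1628)=0, √Δ=0.8319 → z ∈ {-0.4329, 0.3570}; z = -0.4329 (taking z<0)
x = 0.0655, y = -0.0871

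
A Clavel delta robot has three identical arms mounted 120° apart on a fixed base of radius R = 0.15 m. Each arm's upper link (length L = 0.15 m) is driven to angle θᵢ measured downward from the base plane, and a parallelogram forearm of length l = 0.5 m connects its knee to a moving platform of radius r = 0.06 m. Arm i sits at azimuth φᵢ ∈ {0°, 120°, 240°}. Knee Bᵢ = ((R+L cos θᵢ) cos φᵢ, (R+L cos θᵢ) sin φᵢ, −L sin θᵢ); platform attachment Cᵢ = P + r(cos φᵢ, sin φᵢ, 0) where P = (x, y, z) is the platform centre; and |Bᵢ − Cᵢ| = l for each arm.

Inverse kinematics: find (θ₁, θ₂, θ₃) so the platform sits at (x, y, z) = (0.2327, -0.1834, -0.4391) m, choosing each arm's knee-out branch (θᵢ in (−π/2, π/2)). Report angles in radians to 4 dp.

θ₁ = -0.1744, θ₂ = 1.3964, θ₃ = 0.5238

rotate P by −φ1: (0.2327, -0.1834, -0.4391)
  e−x'=-0.1427;  (l²−L²−(e−x')²−y'²−z²)/2L = -0.0644
  θ1 = atan2(B,A) + arccos(C/0.4617) = -0.1744
φ2=120.0° → target in arm frame (-0.2752, -0.1098)
  A=0.3652, B=-0.4391, C=(l²−L²−A²−y'²−z²)/(2L)=-0.3691
  γ=atan2(-0.4391,0.3652)=-0.8771;  ψ=arccos(-0.6463)=2.2735;  θ2=γ+ψ≈1.3964
rotate P by −φ3: (0.0425, 0.2932, -0.4391)
  A cos θ + B sin θ = C:  0.0475·cos θ + -0.4391·sin θ = -0.1785
  √(A²+B²)=0.4417;  θ3 = -1.4630+1.9868 ≈ 0.5238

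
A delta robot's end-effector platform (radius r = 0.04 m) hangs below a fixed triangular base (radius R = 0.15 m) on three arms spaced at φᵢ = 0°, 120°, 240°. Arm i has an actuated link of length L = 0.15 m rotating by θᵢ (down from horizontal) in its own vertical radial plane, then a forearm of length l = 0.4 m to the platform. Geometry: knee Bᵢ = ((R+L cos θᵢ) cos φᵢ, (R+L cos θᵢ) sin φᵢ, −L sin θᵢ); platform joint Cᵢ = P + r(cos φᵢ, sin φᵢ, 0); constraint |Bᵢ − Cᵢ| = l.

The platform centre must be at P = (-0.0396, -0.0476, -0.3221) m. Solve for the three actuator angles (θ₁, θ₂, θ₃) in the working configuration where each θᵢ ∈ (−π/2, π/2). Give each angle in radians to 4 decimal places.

θ₁ = 0.3492, θ₂ = 0.2615, θ₃ = -0.1745

arm 1 (φ=0.0°): x'=-0.0396, y'=-0.0476
  A cos θ + B sin θ = C:  0.1496·cos θ + -0.3221·sin θ = 0.0304
  θ1 = atan2(B,A) + arccos(C/0.3551) = 0.3492
rotate P by −φ2: (-0.0214, 0.0581, -0.3221)
  A=0.1314, B=-0.3221, C=(l²−L²−A²−y'²−z²)/(2L)=0.0437
  √(A²+B²)=0.3479;  θ2 = -1.1834+1.4449 ≈ 0.2615
φ3=240.0° → target in arm frame (0.0610, -0.0105)
  e−x'=0.0490;  (l²−L²−(e−x')²−y'²−z²)/2L = 0.1041
  γ=atan2(-0.3221,0.0490)=-1.4199;  ψ=arccos(0.3196)=1.2454;  θ3=γ+ψ≈-0.1745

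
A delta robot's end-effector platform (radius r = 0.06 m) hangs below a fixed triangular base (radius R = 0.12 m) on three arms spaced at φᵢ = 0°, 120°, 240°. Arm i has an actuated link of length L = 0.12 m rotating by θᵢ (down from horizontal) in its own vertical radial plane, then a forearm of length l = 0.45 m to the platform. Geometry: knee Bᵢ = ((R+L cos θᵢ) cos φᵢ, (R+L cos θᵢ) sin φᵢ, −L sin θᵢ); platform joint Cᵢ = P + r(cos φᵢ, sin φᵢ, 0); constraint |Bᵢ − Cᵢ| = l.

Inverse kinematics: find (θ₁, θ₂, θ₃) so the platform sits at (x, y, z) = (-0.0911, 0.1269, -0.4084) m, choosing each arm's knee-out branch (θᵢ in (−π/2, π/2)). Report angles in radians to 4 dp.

θ₁ = 0.5238, θ₂ = -0.3487, θ₃ = 0.4367

rotate P by −φ1: (-0.0911, 0.1269, -0.4084)
  A=0.1511, B=-0.4084, C=(l²−L²−A²−y'²−z²)/(2L)=-0.0734
  γ=atan2(-0.4084,0.1511)=-1.2164;  ψ=arccos(-0.1686)=1.7403;  θ1=γ+ψ≈0.5238
arm 2 (φ=120.0°): x'=0.1554, y'=0.0154
  e−x'=-0.0954;  (l²−L²−(e−x')²−y'²−z²)/2L = 0.0498
  √(A²+B²)=0.4194;  θ2 = -1.8004+1.4517 ≈ -0.3487
rotate P by −φ3: (-0.0643, -0.1423, -0.4084)
  e−x'=0.1243;  (l²−L²−(e−x')²−y'²−z²)/2L = -0.0601
  √(A²+B²)=0.4269;  θ3 = -1.2752+1.7120 ≈ 0.4367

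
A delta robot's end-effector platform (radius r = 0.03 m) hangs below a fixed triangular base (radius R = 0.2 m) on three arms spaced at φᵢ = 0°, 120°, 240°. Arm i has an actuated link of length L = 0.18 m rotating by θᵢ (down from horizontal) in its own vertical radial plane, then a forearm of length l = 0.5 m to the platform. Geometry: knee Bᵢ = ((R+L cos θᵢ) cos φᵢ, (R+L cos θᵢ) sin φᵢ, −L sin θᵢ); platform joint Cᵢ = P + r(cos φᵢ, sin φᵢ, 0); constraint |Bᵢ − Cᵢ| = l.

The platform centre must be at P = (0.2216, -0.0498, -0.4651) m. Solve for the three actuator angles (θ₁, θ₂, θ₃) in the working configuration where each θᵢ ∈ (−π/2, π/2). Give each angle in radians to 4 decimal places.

φ1=0.0° → target in arm frame (0.2216, -0.0498)
  e−x'=-0.0516;  (l²−L²−(e−x')²−y'²−z²)/2L = -0.0107
  √(A²+B²)=0.4680;  θ1 = -1.6813+1.5937 ≈ -0.0876
arm 2 (φ=120.0°): x'=-0.1539, y'=-0.1670
  A cos θ + B sin θ = C:  0.3239·cos θ + -0.4651·sin θ = -0.3654
  γ=atan2(-0.4651,0.3239)=-0.9624;  ψ=arccos(-0.6447)=2.2714;  θ2=γ+ψ≈1.3089
arm 3 (φ=240.0°): x'=-0.0677, y'=0.2168
  A cos θ + B sin θ = C:  0.2377·cos θ + -0.4651·sin θ = -0.2839
  γ=atan2(-0.4651,0.2377)=-1.0984;  ψ=arccos(-0.5436)=2.1455;  θ3=γ+ψ≈1.0471

θ₁ = -0.0876, θ₂ = 1.3089, θ₃ = 1.0471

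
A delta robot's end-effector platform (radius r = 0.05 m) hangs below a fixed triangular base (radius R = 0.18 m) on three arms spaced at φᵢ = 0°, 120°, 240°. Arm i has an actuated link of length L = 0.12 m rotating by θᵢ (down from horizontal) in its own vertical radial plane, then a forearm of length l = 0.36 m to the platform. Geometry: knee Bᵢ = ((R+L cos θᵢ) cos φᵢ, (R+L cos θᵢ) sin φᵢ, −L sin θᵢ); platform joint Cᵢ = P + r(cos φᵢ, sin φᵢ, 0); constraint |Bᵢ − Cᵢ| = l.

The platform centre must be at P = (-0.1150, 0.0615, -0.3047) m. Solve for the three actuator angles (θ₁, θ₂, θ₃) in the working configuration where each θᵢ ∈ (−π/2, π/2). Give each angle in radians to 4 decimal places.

arm 1 (φ=0.0°): x'=-0.1150, y'=0.0615
  A cos θ + B sin θ = C:  0.2450·cos θ + -0.3047·sin θ = -0.1727
  θ1 = atan2(B,A) + arccos(C/0.3910) = 1.1347
rotate P by −φ2: (0.1108, 0.0688, -0.3047)
  e−x'=0.0192;  (l²−L²−(e−x')²−y'²−z²)/2L = 0.0719
  √(A²+B²)=0.3053;  θ2 = -1.5077+1.3332 ≈ -0.1746
rotate P by −φ3: (0.0042, -0.1303, -0.3047)
  e−x'=0.1258;  (l²−L²−(e−x')²−y'²−z²)/2L = -0.0435
  θ3 = atan2(B,A) + arccos(C/0.3296) = 0.5239

θ₁ = 1.1347, θ₂ = -0.1746, θ₃ = 0.5239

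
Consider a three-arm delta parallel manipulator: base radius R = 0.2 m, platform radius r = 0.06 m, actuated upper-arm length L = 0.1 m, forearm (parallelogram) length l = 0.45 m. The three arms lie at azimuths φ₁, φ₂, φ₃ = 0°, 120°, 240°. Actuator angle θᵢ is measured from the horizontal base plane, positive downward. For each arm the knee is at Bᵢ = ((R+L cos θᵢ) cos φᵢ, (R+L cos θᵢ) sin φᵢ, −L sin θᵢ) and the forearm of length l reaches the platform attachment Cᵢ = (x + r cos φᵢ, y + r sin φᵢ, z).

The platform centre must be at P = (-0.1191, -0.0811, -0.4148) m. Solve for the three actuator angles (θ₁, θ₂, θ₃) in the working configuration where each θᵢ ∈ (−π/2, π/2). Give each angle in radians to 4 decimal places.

θ₁ = 1.1342, θ₂ = 0.6110, θ₃ = -0.1745

φ1=0.0° → target in arm frame (-0.1191, -0.0811)
  A cos θ + B sin θ = C:  0.2591·cos θ + -0.4148·sin θ = -0.2663
  θ1 = atan2(B,A) + arccos(C/0.4891) = 1.1342
rotate P by −φ2: (-0.0107, 0.1437, -0.4148)
  e−x'=0.1507;  (l²−L²−(e−x')²−y'²−z²)/2L = -0.1146
  θ2 = atan2(B,A) + arccos(C/0.4413) = 0.6110
rotate P by −φ3: (0.1298, -0.0626, -0.4148)
  A=0.0102, B=-0.4148, C=(l²−L²−A²−y'²−z²)/(2L)=0.0821
  √(A²+B²)=0.4149;  θ3 = -1.5462+1.3716 ≈ -0.1745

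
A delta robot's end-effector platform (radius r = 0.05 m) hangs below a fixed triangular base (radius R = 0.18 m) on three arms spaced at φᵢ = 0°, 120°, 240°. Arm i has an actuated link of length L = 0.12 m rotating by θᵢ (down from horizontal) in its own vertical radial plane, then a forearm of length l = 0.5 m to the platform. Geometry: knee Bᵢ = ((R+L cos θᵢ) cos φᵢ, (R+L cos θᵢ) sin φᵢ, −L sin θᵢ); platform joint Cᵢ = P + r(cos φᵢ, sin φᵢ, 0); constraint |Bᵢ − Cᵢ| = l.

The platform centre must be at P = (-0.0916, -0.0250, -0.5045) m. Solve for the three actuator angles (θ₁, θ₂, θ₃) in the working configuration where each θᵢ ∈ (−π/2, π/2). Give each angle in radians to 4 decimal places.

arm 1 (φ=0.0°): x'=-0.0916, y'=-0.0250
  e−x'=0.2216;  (l²−L²−(e−x')²−y'²−z²)/2L = -0.2860
  √(A²+B²)=0.5510;  θ1 = -1.1569+2.1166 ≈ 0.9597
arm 2 (φ=120.0°): x'=0.0241, y'=0.0918
  e−x'=0.1059;  (l²−L²−(e−x')²−y'²−z²)/2L = -0.1607
  θ2 = atan2(B,A) + arccos(C/0.5155) = 0.5237
arm 3 (φ=240.0°): x'=0.0675, y'=-0.0668
  A=0.0625, B=-0.5045, C=(l²−L²−A²−y'²−z²)/(2L)=-0.1137
  γ=atan2(-0.5045,0.0625)=-1.4474;  ψ=arccos(-0.2237)=1.7965;  θ3=γ+ψ≈0.3490

θ₁ = 0.9597, θ₂ = 0.5237, θ₃ = 0.3490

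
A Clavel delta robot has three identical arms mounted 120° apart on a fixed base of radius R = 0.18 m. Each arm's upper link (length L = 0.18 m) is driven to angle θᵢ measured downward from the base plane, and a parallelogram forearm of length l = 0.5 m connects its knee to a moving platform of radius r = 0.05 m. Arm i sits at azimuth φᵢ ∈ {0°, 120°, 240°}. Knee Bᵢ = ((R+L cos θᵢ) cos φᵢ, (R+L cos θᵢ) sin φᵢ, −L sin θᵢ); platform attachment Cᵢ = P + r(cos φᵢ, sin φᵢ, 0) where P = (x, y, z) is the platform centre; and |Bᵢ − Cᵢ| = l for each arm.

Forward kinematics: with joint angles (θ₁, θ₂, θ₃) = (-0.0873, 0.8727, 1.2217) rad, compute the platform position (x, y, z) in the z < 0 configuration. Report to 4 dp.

(0.2228, 0.0734, -0.4713)

φ1=0.0°: virtual centre (0.3093, 0.0000, 0.0157), radius l
arm 2 at φ=120.0°: e+L cos θ2 = 0.2457;  S2 = (-0.1228, 0.2128, -0.1379)
arm 3 at φ=240.0°: e+L cos θ3 = 0.1916;  S3 = (-0.0958, -0.1659, -0.1691)
subtract pairs → two planes through P
linear system: -0.8643x+0.4256y = -0.0165−-0.3072z; -0.8102x+-0.3318y = -0.0306−-0.3697z
Cramer: x(z) = 0.0293-0.4105z;  y(z) = 0.0207-0.1119z
sphere 1 gives Az²+Bz+C=0 with A=1.1810, B=0.1938, C=-0.1709;  B²−4AC=0.8450;  roots -0.4713, 0.3071;  negative root z = -0.4713
x = 0.2228, y = 0.0734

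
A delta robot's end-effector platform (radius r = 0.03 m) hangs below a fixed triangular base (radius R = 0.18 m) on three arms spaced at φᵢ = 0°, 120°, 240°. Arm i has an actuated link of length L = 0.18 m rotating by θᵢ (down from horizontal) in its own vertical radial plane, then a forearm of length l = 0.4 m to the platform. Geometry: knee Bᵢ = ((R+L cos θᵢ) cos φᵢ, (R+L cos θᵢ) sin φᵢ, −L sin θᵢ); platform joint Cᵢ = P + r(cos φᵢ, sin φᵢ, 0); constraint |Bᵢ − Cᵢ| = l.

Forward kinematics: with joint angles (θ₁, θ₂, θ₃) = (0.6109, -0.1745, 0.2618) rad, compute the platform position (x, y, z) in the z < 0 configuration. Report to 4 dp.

φ1=0.0°: virtual centre (0.2974, 0.0000, -0.1032), radius l
centre 2 = (0.3273·cos120.0°, 0.3273·sin120.0°, 0.0313) = (-0.1636, 0.2834, 0.0313)
centre 3 = (0.3239·cos240.0°, 0.3239·sin240.0°, -0.0466) = (-0.1619, -0.2805, -0.0466)
eliminate P² terms by subtracting sphere 1 from 2 and 3
[-0.9222 0.5668 0.2690]·P = 0.0089;  [-0.9188 -0.5610 0.1133]·P = 0.0079
det = 1.0381;  x = -0.0092+0.2072z,  y = 0.0009+-0.1374z
quadratic in z: (1.0618)z²+(0.0792)z+(-0.0553)=0, √Δ=0.4912 → z ∈ {-0.2686, 0.1940}; z = -0.2686 (taking z<0)
x = -0.0648, y = 0.0378

(-0.0648, 0.0378, -0.2686)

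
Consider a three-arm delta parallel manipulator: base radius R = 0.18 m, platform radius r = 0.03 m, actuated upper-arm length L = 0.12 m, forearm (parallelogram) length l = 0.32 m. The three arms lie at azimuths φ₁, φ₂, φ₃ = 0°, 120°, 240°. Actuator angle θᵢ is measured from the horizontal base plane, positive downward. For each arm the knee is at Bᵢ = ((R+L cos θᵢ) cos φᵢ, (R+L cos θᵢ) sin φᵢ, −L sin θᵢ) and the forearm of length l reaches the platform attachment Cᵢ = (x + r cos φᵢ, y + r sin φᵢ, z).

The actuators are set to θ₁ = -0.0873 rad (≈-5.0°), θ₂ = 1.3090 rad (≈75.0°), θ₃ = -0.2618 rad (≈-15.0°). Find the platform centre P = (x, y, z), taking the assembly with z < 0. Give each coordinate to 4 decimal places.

φ1=0.0°: virtual centre (0.2695, 0.0000, 0.0105), radius l
φ2=120.0°: virtual centre (-0.0905, 0.1568, -0.1159), radius l
S3 = (0.2659·cos240.0°, 0.2659·sin240.0°, 0.0311) = (-0.1330, -0.2303, 0.0311)
subtract pairs → two planes through P
[-0.7201 0.3136 -0.2527]·P = -0.0265;  [-0.8050 -0.4606 0.0412]·P = -0.0011
Cramer: x(z) = 0.0215-0.1772z;  y(z) = -0.0352+0.3991z
into |P−S₁|² = l²: 1.1907z² + 0.0388z + -0.0395 = 0;  Δ = 0.1898;  z = -0.1992 or 0.1666 → z<0 root = -0.1992
x = 0.0568, y = -0.1148

(0.0568, -0.1148, -0.1992)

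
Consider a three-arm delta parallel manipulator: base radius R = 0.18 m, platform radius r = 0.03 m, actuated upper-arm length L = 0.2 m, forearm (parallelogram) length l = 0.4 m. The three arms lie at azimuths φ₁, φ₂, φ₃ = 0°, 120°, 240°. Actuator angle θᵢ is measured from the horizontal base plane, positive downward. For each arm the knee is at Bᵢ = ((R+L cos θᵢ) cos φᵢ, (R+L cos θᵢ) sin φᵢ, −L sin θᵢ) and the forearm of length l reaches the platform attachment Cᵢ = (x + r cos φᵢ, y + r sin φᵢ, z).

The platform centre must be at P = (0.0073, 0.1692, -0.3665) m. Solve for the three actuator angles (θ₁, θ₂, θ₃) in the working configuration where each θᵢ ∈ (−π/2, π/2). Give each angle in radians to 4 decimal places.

θ₁ = 0.7855, θ₂ = 0.1744, θ₃ = 1.3092

φ1=0.0° → target in arm frame (0.0073, 0.1692)
  e−x'=0.1427;  (l²−L²−(e−x')²−y'²−z²)/2L = -0.1583
  √(A²+B²)=0.3933;  θ1 = -1.1995+1.9850 ≈ 0.7855
arm 2 (φ=120.0°): x'=0.1429, y'=-0.0909
  A=0.0071, B=-0.3665, C=(l²−L²−A²−y'²−z²)/(2L)=-0.0566
  θ2 = atan2(B,A) + arccos(C/0.3666) = 0.1744
φ3=240.0° → target in arm frame (-0.1502, -0.0783)
  A=0.3002, B=-0.3665, C=(l²−L²−A²−y'²−z²)/(2L)=-0.2764
  γ=atan2(-0.3665,0.3002)=-0.8845;  ψ=arccos(-0.5834)=2.1937;  θ3=γ+ψ≈1.3092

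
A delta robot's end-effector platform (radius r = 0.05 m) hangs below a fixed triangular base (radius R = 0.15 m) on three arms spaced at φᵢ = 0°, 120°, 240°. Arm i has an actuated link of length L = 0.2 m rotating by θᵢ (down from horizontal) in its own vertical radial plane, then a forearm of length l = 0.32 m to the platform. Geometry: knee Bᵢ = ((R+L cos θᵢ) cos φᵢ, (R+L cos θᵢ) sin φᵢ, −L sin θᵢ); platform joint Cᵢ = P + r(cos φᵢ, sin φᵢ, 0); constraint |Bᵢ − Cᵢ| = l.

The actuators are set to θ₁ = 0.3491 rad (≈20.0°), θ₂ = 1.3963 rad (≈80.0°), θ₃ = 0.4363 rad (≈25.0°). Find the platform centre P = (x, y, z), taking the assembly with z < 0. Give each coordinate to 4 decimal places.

arm 1 at φ=0.0°: ρ1 = 0.2879;  S1 = (0.2879, 0.0000, -0.0684)
arm 2 at φ=120.0°: ρ2 = 0.1347;  S2 = (-0.0674, 0.1167, -0.1970)
S3 = (0.2813·cos240.0°, 0.2813·sin240.0°, -0.0845) = (-0.1406, -0.2436, -0.0845)
|S₂|²−|S₁|² = -0.0306;  |S₃|²−|S₁|² = -0.0013
linear system: -0.7106x+0.2333y = -0.0306−-0.2571z; -0.8571x+-0.4872y = -0.0013−-0.0322z
Cramer: x(z) = 0.0279-0.2431z;  y(z) = -0.0464+0.3616z
into |P−S₁|² = l²: 1.1898z² + 0.2297z + -0.0280 = 0;  Δ = 0.1858;  z = -0.2777 or 0.0846 → z<0 root = -0.2777
x = 0.0954, y = -0.1468

(0.0954, -0.1468, -0.2777)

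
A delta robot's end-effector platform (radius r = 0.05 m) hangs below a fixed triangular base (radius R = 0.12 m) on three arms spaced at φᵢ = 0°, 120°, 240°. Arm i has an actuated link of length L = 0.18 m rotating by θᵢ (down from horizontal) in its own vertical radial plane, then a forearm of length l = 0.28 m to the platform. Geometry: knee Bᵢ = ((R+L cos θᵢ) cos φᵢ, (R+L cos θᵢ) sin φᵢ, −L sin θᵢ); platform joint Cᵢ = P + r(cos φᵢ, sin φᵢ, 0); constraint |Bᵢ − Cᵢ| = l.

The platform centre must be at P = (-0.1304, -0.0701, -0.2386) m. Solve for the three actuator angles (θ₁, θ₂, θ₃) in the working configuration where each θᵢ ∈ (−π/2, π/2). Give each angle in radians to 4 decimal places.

arm 1 (φ=0.0°): x'=-0.1304, y'=-0.0701
  A cos θ + B sin θ = C:  0.2004·cos θ + -0.2386·sin θ = -0.1556
  √(A²+B²)=0.3116;  θ1 = -0.8722+2.0935 ≈ 1.2213
rotate P by −φ2: (0.0045, 0.1480, -0.2386)
  A cos θ + B sin θ = C:  0.0655·cos θ + -0.2386·sin θ = -0.1031
  γ=atan2(-0.2386,0.0655)=-1.3028;  ψ=arccos(-0.4167)=2.0006;  θ2=γ+ψ≈0.6978
rotate P by −φ3: (0.1259, -0.0779, -0.2386)
  e−x'=-0.0559;  (l²−L²−(e−x')²−y'²−z²)/2L = -0.0559
  √(A²+B²)=0.2451;  θ3 = -1.8010+1.8009 ≈ -0.0001

θ₁ = 1.2213, θ₂ = 0.6978, θ₃ = -0.0001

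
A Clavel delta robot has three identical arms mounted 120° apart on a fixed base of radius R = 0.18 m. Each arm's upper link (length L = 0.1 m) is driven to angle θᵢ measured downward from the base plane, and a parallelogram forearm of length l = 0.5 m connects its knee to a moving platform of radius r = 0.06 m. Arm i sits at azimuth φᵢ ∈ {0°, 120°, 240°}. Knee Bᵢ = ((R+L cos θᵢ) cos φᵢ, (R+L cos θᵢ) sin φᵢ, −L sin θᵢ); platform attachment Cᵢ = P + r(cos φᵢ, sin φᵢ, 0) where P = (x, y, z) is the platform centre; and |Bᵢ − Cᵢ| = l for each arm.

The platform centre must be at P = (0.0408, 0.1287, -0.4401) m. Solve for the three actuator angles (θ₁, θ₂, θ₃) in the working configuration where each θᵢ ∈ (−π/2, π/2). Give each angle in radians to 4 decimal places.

θ₁ = -0.0876, θ₂ = -0.3490, θ₃ = 0.6978

rotate P by −φ1: (0.0408, 0.1287, -0.4401)
  e−x'=0.0792;  (l²−L²−(e−x')²−y'²−z²)/2L = 0.1174
  γ=atan2(-0.4401,0.0792)=-1.3927;  ψ=arccos(0.2625)=1.3052;  θ1=γ+ψ≈-0.0876
φ2=120.0° → target in arm frame (0.0911, -0.0997)
  A=0.0289, B=-0.4401, C=(l²−L²−A²−y'²−z²)/(2L)=0.1777
  √(A²+B²)=0.4411;  θ2 = -1.5051+1.1561 ≈ -0.3490
φ3=240.0° → target in arm frame (-0.1319, -0.0290)
  A cos θ + B sin θ = C:  0.2519·cos θ + -0.4401·sin θ = -0.0898
  γ=atan2(-0.4401,0.2519)=-1.0510;  ψ=arccos(-0.1771)=1.7489;  θ3=γ+ψ≈0.6978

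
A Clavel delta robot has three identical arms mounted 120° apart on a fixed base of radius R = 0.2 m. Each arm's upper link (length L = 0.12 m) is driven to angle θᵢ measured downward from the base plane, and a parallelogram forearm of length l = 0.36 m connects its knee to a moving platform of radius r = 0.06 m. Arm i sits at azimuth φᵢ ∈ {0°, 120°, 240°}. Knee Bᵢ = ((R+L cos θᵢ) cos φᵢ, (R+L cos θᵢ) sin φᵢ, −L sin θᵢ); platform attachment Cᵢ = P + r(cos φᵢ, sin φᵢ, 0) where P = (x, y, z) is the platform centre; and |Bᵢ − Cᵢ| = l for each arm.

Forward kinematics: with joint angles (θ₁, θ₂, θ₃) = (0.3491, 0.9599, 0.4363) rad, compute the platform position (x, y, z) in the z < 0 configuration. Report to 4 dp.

arm 1 at φ=0.0°: (R−r)+L cos θ1 = 0.2528;  S1 = (0.2528, 0.0000, -0.0410)
arm 2 at φ=120.0°: (R−r)+L cos θ2 = 0.2088;  S2 = (-0.1044, 0.1809, -0.0983)
arm 3 at φ=240.0°: (R−r)+L cos θ3 = 0.2488;  S3 = (-0.1244, -0.2154, -0.0507)
|S₂|²−|S₁|² = -0.0123;  |S₃|²−|S₁|² = -0.0011
plane₁₂: -0.7144x+0.3617y+-0.1145z = -0.0123
det = 0.5806;  x = 0.0098+-0.0970z,  y = -0.0146+0.1250z
quadratic in z: (1.0250)z²+(0.1256)z+(-0.0687)=0, √Δ=0.5453 → z ∈ {-0.3273, 0.2048}; z = -0.3273 (taking z<0)
x = 0.0416, y = -0.0555

(0.0416, -0.0555, -0.3273)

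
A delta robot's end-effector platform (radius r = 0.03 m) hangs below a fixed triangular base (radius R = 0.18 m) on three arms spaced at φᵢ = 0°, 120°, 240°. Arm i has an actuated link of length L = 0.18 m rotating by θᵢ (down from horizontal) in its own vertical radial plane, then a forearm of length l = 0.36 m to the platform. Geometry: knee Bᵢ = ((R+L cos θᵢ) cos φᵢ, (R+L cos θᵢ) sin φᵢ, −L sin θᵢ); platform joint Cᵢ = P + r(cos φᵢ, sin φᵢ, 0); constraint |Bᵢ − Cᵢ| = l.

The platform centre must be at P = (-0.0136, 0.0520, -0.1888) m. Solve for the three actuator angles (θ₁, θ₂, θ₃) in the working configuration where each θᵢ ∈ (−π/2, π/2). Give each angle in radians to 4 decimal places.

θ₁ = 0.3492, θ₂ = -0.2616, θ₃ = 0.5237

rotate P by −φ1: (-0.0136, 0.0520, -0.1888)
  A cos θ + B sin θ = C:  0.1636·cos θ + -0.1888·sin θ = 0.0891
  γ=atan2(-0.1888,0.1636)=-0.8568;  ψ=arccos(0.3568)=1.2060;  θ1=γ+ψ≈0.3492
arm 2 (φ=120.0°): x'=0.0518, y'=-0.0142
  e−x'=0.0982;  (l²−L²−(e−x')²−y'²−z²)/2L = 0.1437
  θ2 = atan2(B,A) + arccos(C/0.2128) = -0.2616
φ3=240.0° → target in arm frame (-0.0382, -0.0378)
  A cos θ + B sin θ = C:  0.1882·cos θ + -0.1888·sin θ = 0.0686
  θ3 = atan2(B,A) + arccos(C/0.2666) = 0.5237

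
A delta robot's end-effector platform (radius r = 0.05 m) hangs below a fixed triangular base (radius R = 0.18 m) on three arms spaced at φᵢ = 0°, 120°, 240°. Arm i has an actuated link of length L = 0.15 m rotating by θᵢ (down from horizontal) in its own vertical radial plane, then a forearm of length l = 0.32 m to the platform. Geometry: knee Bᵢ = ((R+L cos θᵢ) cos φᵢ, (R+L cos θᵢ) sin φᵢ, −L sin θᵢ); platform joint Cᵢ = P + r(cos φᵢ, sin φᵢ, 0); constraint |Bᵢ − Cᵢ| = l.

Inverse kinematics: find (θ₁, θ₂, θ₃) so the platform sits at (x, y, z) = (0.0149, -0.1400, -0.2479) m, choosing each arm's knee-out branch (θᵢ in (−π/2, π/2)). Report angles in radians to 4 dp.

arm 1 (φ=0.0°): x'=0.0149, y'=-0.1400
  A cos θ + B sin θ = C:  0.1151·cos θ + -0.2479·sin θ = -0.0480
  θ1 = atan2(B,A) + arccos(C/0.2733) = 0.6112
arm 2 (φ=120.0°): x'=-0.1287, y'=0.0571
  A=0.2587, B=-0.2479, C=(l²−L²−A²−y'²−z²)/(2L)=-0.1725
  √(A²+B²)=0.3583;  θ2 = -0.7641+2.0730 ≈ 1.3089
rotate P by −φ3: (0.1138, 0.0829, -0.2479)
  A=0.0162, B=-0.2479, C=(l²−L²−A²−y'²−z²)/(2L)=0.0377
  θ3 = atan2(B,A) + arccos(C/0.2484) = -0.0871

θ₁ = 0.6112, θ₂ = 1.3089, θ₃ = -0.0871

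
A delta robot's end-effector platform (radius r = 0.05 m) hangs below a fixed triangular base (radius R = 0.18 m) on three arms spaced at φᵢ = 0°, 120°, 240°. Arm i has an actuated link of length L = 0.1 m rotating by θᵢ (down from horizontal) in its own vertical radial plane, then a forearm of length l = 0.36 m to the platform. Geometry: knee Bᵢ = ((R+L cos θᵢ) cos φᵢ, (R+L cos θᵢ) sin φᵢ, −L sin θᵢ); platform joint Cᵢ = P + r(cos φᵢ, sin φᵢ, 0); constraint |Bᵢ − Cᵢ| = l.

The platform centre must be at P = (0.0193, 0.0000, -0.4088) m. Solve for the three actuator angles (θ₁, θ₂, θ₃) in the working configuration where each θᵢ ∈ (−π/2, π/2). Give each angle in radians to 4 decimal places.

θ₁ = 1.0478, θ₂ = 1.2221, θ₃ = 1.2221

φ1=0.0° → target in arm frame (0.0193, 0.0000)
  A=0.1107, B=-0.4088, C=(l²−L²−A²−y'²−z²)/(2L)=-0.2989
  √(A²+B²)=0.4235;  θ1 = -1.3063+2.3541 ≈ 1.0478
φ2=120.0° → target in arm frame (-0.0096, -0.0167)
  e−x'=0.1396;  (l²−L²−(e−x')²−y'²−z²)/2L = -0.3365
  γ=atan2(-0.4088,0.1396)=-1.2416;  ψ=arccos(-0.7789)=2.4638;  θ2=γ+ψ≈1.2221
arm 3 (φ=240.0°): x'=-0.0097, y'=0.0167
  A cos θ + B sin θ = C:  0.1397·cos θ + -0.4088·sin θ = -0.3365
  √(A²+B²)=0.4320;  θ3 = -1.2416+2.4638 ≈ 1.2221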